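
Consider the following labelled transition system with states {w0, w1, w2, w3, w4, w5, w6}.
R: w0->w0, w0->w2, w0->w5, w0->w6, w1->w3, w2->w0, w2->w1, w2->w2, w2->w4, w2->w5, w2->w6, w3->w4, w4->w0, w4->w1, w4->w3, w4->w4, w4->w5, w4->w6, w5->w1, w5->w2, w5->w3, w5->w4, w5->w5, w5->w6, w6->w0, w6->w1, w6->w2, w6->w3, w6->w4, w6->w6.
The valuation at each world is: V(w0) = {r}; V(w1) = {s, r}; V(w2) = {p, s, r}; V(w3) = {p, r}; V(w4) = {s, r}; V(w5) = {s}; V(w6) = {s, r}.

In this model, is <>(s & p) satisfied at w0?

Yes

Recall that <>ψ holds at a world iff ψ holds at some accessible world.
At w0: <>(s & p) requires s & p at some successor in {w0, w2, w5, w6}.
  s & p holds at w2, so <>(s & p) is true at w0.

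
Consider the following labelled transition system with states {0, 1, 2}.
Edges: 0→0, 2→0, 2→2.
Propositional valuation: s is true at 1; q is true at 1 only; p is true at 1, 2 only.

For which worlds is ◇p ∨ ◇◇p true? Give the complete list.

Let φ = ◇p ∨ ◇◇p. Evaluate φ at each world:
  0 (successors {0}): φ is false.
  1 (successors ∅): φ is false.
  2 (successors {0, 2}): φ is true.
For instance, at 2:
  At 2: ◇p is true, ◇◇p is true, so ◇p ∨ ◇◇p is true.
    At 2: ◇p requires p at some successor in {0, 2}.
      p holds at 2, so ◇p is true at 2.
    At 2: ◇◇p requires ◇p at some successor in {0, 2}.
      ◇p holds at 2, so ◇◇p is true at 2.
Satisfying worlds: {2}

2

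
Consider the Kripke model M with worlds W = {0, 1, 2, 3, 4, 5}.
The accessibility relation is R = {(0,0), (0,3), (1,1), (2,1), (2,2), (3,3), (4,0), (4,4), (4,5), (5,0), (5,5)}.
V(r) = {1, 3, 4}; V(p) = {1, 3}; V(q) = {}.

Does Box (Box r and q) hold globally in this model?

No

Recall that Box ψ holds at a world iff ψ holds at every accessible world, and Dia ψ holds iff ψ holds at some accessible world.
Let φ = Box (Box r and q). Evaluate φ at each world:
  0 (successors {0, 3}): φ is false.
  1 (successors {1}): φ is false.
  2 (successors {1, 2}): φ is false.
  3 (successors {3}): φ is false.
  4 (successors {0, 4, 5}): φ is false.
  5 (successors {0, 5}): φ is false.
Detail at 0 (counterexample):
  At 0: Box (Box r and q) requires Box r and q at every successor {0, 3}.
    Box r and q fails at 0, so Box (Box r and q) is false at 0.
      At 0: Box r is false, q is false, so Box r and q is false.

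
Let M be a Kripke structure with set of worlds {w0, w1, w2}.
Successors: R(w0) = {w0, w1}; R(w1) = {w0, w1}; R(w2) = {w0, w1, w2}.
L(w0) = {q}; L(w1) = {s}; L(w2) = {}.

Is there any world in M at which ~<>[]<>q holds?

Let φ = ~<>[]<>q. Evaluate φ at each world:
  w0 (successors {w0, w1}): φ is false.
  w1 (successors {w0, w1}): φ is false.
  w2 (successors {w0, w1, w2}): φ is false.
For instance, at w2:
  At w2: <>[]<>q is true, so ~<>[]<>q is false.
    At w2: <>[]<>q requires []<>q at some successor in {w0, w1, w2}.
      []<>q holds at w0, so <>[]<>q is true at w2.

No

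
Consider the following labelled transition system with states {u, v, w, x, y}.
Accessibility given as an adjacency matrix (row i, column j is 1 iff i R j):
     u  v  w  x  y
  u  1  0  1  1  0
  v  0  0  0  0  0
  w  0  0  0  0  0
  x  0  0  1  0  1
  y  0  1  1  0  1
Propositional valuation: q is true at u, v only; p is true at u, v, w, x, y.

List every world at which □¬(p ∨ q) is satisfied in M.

Let φ = □¬(p ∨ q). Evaluate φ at each world:
  u (successors {u, w, x}): φ is false.
  v (successors ∅): φ is true.
  w (successors ∅): φ is true.
  x (successors {w, y}): φ is false.
  y (successors {v, w, y}): φ is false.
For instance, at u:
  At u: □¬(p ∨ q) requires ¬(p ∨ q) at every successor {u, w, x}.
    ¬(p ∨ q) fails at u, so □¬(p ∨ q) is false at u.
Satisfying worlds: {v, w}

v, w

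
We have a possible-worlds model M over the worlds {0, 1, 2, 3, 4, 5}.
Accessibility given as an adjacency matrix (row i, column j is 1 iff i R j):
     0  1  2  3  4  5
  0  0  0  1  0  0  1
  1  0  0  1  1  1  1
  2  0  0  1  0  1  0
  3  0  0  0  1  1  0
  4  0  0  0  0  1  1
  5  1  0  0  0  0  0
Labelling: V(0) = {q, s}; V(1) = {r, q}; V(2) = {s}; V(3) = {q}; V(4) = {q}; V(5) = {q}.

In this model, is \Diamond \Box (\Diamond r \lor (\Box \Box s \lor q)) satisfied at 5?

At 5: \Diamond \Box (\Diamond r \lor (\Box \Box s \lor q)) requires \Box (\Diamond r \lor (\Box \Box s \lor q)) at some successor in {0}.
  At 0: \Box (\Diamond r \lor (\Box \Box s \lor q)) is false.
So \Diamond \Box (\Diamond r \lor (\Box \Box s \lor q)) is false at 5.

No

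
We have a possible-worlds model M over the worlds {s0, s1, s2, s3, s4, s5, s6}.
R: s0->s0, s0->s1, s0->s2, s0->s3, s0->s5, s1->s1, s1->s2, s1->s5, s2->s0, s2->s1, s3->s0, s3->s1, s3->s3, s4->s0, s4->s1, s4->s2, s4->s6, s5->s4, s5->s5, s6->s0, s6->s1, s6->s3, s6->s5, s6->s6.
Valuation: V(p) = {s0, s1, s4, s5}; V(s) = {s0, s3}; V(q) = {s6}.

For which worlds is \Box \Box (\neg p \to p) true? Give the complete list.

Recall that \Box ψ holds at a world iff ψ holds at every accessible world, and \Diamond ψ holds iff ψ holds at some accessible world.
Let φ = \Box \Box (\neg p \to p). Evaluate φ at each world:
  s0 (successors {s0, s1, s2, s3, s5}): φ is false.
  s1 (successors {s1, s2, s5}): φ is false.
  s2 (successors {s0, s1}): φ is false.
  s3 (successors {s0, s1, s3}): φ is false.
  s4 (successors {s0, s1, s2, s6}): φ is false.
  s5 (successors {s4, s5}): φ is false.
  s6 (successors {s0, s1, s3, s5, s6}): φ is false.
For instance, at s6:
  At s6: \Box \Box (\neg p \to p) requires \Box (\neg p \to p) at every successor {s0, s1, s3, s5, s6}.
    \Box (\neg p \to p) fails at s0, so \Box \Box (\neg p \to p) is false at s6.
      At s0: \Box (\neg p \to p) requires \neg p \to p at every successor {s0, s1, s2, s3, s5}.
        \neg p \to p fails at s2, so \Box (\neg p \to p) is false at s0.
Satisfying worlds: none.

none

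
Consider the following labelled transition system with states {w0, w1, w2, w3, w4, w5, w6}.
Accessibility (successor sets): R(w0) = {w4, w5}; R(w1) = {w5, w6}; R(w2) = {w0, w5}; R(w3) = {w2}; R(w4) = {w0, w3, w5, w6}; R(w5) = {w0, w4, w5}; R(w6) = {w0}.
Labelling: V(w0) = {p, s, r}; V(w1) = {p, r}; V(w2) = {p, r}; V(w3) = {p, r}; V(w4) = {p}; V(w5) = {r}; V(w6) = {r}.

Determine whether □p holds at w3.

At w3: □p requires p at every successor {w2}.
  At w2: p is true.
So □p is true at w3.

Yes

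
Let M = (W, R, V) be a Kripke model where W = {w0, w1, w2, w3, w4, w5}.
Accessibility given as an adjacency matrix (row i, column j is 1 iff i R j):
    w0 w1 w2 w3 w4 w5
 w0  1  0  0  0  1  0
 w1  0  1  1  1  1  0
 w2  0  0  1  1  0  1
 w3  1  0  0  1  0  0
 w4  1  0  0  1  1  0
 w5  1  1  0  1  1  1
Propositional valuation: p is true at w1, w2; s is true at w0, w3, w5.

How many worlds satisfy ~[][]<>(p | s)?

0

Recall that []ψ holds at a world iff ψ holds at every accessible world, and <>ψ holds iff ψ holds at some accessible world.
Let φ = ~[][]<>(p | s). Evaluate φ at each world:
  w0 (successors {w0, w4}): φ is false.
  w1 (successors {w1, w2, w3, w4}): φ is false.
  w2 (successors {w2, w3, w5}): φ is false.
  w3 (successors {w0, w3}): φ is false.
  w4 (successors {w0, w3, w4}): φ is false.
  w5 (successors {w0, w1, w3, w4, w5}): φ is false.
For instance, at w4:
  At w4: [][]<>(p | s) is true, so ~[][]<>(p | s) is false.
    At w4: [][]<>(p | s) requires []<>(p | s) at every successor {w0, w3, w4}.
      At w0: []<>(p | s) is true.
      At w3: []<>(p | s) is true.
      At w4: []<>(p | s) is true.
    So [][]<>(p | s) is true at w4.
Satisfying worlds: none.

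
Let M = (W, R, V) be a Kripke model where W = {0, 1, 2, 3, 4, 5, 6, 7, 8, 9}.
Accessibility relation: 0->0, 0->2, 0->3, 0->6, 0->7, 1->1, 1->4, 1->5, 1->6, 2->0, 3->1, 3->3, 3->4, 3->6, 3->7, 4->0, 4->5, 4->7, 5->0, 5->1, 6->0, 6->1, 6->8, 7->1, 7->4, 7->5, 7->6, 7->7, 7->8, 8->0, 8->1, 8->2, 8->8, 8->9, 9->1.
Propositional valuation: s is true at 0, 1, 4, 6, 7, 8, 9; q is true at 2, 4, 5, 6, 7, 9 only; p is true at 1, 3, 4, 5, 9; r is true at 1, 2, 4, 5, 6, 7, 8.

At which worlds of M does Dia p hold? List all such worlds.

Let φ = Dia p. Evaluate φ at each world:
  0 (successors {0, 2, 3, 6, 7}): φ is true.
  1 (successors {1, 4, 5, 6}): φ is true.
  2 (successors {0}): φ is false.
  3 (successors {1, 3, 4, 6, 7}): φ is true.
  4 (successors {0, 5, 7}): φ is true.
  5 (successors {0, 1}): φ is true.
  6 (successors {0, 1, 8}): φ is true.
  7 (successors {1, 4, 5, 6, 7, 8}): φ is true.
  8 (successors {0, 1, 2, 8, 9}): φ is true.
  9 (successors {1}): φ is true.
For instance, at 4:
  At 4: Dia p requires p at some successor in {0, 5, 7}.
    p holds at 5, so Dia p is true at 4.
Satisfying worlds: {0, 1, 3, 4, 5, 6, 7, 8, 9}

0, 1, 3, 4, 5, 6, 7, 8, 9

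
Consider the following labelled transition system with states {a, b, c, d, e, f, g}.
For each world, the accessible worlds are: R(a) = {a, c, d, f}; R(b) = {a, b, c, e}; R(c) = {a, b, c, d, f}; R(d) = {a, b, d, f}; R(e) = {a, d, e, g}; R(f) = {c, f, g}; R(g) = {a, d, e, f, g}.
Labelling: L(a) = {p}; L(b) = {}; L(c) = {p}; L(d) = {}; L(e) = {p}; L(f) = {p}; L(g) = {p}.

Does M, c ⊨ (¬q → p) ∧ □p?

No

At c: ¬q → p is true, □p is false, so (¬q → p) ∧ □p is false.
  At c: □p requires p at every successor {a, b, c, d, f}.
    p fails at b, so □p is false at c.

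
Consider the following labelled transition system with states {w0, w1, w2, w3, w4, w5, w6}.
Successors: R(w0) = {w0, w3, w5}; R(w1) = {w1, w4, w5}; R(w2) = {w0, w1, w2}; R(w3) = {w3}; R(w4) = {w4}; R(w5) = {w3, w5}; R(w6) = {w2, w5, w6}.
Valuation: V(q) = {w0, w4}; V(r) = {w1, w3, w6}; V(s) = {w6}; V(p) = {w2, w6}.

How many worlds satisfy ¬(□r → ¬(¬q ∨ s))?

Recall that □ψ holds at a world iff ψ holds at every accessible world, and ◇ψ holds iff ψ holds at some accessible world.
Let φ = ¬(□r → ¬(¬q ∨ s)). Evaluate φ at each world:
  w0 (successors {w0, w3, w5}): φ is false.
  w1 (successors {w1, w4, w5}): φ is false.
  w2 (successors {w0, w1, w2}): φ is false.
  w3 (successors {w3}): φ is true.
  w4 (successors {w4}): φ is false.
  w5 (successors {w3, w5}): φ is false.
  w6 (successors {w2, w5, w6}): φ is false.
For instance, at w6:
  At w6: □r → ¬(¬q ∨ s) is true, so ¬(□r → ¬(¬q ∨ s)) is false.
    At w6: □r is false, ¬(¬q ∨ s) is false, so □r → ¬(¬q ∨ s) is true.
      At w6: □r requires r at every successor {w2, w5, w6}.
        r fails at w2, so □r is false at w6.
Satisfying worlds: {w3}

1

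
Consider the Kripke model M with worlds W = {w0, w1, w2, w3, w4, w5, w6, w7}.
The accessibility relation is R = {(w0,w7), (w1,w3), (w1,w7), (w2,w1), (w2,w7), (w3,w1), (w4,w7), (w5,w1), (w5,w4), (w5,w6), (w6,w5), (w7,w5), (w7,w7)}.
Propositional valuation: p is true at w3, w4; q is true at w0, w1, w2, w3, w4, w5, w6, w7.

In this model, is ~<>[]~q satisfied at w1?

Yes

At w1: <>[]~q is false, so ~<>[]~q is true.
  At w1: <>[]~q requires []~q at some successor in {w3, w7}.
    At w3: []~q is false.
    At w7: []~q is false.
  So <>[]~q is false at w1.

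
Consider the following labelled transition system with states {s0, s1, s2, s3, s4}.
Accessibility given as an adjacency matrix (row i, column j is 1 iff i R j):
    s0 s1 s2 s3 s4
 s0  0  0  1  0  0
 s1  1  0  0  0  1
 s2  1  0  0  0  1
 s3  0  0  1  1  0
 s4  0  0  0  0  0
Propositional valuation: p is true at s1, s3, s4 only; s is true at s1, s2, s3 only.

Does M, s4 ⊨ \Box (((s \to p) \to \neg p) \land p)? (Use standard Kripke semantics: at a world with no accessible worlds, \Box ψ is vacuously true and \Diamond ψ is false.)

At s4: no accessible worlds, so \Box (((s \to p) \to \neg p) \land p) holds vacuously.

Yes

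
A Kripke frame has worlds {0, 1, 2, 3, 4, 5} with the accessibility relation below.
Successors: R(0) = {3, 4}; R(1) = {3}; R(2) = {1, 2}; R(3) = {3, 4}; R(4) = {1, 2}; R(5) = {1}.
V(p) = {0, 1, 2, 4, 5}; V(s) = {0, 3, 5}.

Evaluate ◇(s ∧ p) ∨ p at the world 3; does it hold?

No

At 3: ◇(s ∧ p) is false, p is false, so ◇(s ∧ p) ∨ p is false.
  At 3: ◇(s ∧ p) requires s ∧ p at some successor in {3, 4}.
    At 3: s ∧ p is false.
    At 4: s ∧ p is false.
  So ◇(s ∧ p) is false at 3.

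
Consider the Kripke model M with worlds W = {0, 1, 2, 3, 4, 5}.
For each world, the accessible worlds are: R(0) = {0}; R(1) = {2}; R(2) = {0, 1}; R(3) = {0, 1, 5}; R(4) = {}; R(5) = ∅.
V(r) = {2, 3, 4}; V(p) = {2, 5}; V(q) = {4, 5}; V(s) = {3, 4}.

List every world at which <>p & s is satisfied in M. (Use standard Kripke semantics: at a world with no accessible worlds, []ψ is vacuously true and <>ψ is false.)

3

Recall that <>ψ holds at a world iff ψ holds at some accessible world.
Let φ = <>p & s. Evaluate φ at each world:
  0 (successors {0}): φ is false.
  1 (successors {2}): φ is false.
  2 (successors {0, 1}): φ is false.
  3 (successors {0, 1, 5}): φ is true.
  4 (successors ∅): φ is false.
  5 (successors ∅): φ is false.
For instance, at 1:
  At 1: <>p is true, s is false, so <>p & s is false.
    At 1: <>p requires p at some successor in {2}.
      p holds at 2, so <>p is true at 1.
Satisfying worlds: {3}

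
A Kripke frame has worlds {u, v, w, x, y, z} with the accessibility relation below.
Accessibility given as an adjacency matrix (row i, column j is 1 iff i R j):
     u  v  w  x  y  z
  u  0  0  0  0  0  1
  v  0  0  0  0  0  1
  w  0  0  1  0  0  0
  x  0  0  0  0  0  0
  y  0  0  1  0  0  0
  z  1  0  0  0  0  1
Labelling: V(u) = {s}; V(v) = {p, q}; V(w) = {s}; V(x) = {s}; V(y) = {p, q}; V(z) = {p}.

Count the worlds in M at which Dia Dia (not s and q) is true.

0

Let φ = Dia Dia (not s and q). Evaluate φ at each world:
  u (successors {z}): φ is false.
  v (successors {z}): φ is false.
  w (successors {w}): φ is false.
  x (successors ∅): φ is false.
  y (successors {w}): φ is false.
  z (successors {u, z}): φ is false.
For instance, at y:
  At y: Dia Dia (not s and q) requires Dia (not s and q) at some successor in {w}.
    At w: Dia (not s and q) is false.
  So Dia Dia (not s and q) is false at y.
Satisfying worlds: none.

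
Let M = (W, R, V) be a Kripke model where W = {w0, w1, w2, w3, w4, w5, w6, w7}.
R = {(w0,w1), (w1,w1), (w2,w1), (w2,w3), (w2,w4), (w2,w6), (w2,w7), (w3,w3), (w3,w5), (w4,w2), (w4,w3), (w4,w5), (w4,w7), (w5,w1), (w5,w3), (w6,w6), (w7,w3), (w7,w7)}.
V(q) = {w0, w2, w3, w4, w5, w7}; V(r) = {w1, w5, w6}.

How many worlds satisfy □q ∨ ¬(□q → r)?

Let φ = □q ∨ ¬(□q → r). Evaluate φ at each world:
  w0 (successors {w1}): φ is false.
  w1 (successors {w1}): φ is false.
  w2 (successors {w1, w3, w4, w6, w7}): φ is false.
  w3 (successors {w3, w5}): φ is true.
  w4 (successors {w2, w3, w5, w7}): φ is true.
  w5 (successors {w1, w3}): φ is false.
  w6 (successors {w6}): φ is false.
  w7 (successors {w3, w7}): φ is true.
For instance, at w5:
  At w5: □q is false, ¬(□q → r) is false, so □q ∨ ¬(□q → r) is false.
    At w5: □q requires q at every successor {w1, w3}.
      q fails at w1, so □q is false at w5.
    At w5: □q → r is true, so ¬(□q → r) is false.
      At w5: □q is false, r is true, so □q → r is true.
Satisfying worlds: {w3, w4, w7}

3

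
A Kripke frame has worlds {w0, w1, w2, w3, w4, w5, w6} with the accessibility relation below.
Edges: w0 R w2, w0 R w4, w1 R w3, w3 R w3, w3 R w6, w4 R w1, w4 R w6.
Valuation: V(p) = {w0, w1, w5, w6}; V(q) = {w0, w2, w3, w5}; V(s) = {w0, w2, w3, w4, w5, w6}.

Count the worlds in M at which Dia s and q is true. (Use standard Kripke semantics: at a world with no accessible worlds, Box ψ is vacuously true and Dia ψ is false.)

Let φ = Dia s and q. Evaluate φ at each world:
  w0 (successors {w2, w4}): φ is true.
  w1 (successors {w3}): φ is false.
  w2 (successors ∅): φ is false.
  w3 (successors {w3, w6}): φ is true.
  w4 (successors {w1, w6}): φ is false.
  w5 (successors ∅): φ is false.
  w6 (successors ∅): φ is false.
For instance, at w0:
  At w0: Dia s is true, q is true, so Dia s and q is true.
    At w0: Dia s requires s at some successor in {w2, w4}.
      s holds at w2, so Dia s is true at w0.
Satisfying worlds: {w0, w3}

2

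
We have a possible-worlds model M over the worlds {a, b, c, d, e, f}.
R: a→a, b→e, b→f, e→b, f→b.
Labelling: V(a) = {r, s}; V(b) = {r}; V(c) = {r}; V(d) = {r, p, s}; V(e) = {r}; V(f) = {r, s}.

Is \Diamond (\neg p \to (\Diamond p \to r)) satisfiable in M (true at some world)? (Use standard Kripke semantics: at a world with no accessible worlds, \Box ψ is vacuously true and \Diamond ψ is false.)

Let φ = \Diamond (\neg p \to (\Diamond p \to r)). Evaluate φ at each world:
  a (successors {a}): φ is true.
  b (successors {e, f}): φ is true.
  c (successors ∅): φ is false.
  d (successors ∅): φ is false.
  e (successors {b}): φ is true.
  f (successors {b}): φ is true.
Detail at a (witness):
  At a: \Diamond (\neg p \to (\Diamond p \to r)) requires \neg p \to (\Diamond p \to r) at some successor in {a}.
    \neg p \to (\Diamond p \to r) holds at a, so \Diamond (\neg p \to (\Diamond p \to r)) is true at a.
      At a: \neg p is true, \Diamond p \to r is true, so \neg p \to (\Diamond p \to r) is true.

Yes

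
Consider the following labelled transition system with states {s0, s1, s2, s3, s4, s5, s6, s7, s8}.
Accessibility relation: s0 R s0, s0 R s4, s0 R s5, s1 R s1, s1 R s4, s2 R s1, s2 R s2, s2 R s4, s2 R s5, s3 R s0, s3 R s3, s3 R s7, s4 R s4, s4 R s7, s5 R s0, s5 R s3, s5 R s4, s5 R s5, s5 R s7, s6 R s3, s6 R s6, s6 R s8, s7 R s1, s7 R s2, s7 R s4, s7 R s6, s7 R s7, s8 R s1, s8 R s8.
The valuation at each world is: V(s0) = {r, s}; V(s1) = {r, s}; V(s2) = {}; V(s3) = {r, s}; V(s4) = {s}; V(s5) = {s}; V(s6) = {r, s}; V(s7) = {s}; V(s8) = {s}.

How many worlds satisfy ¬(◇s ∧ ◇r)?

Let φ = ¬(◇s ∧ ◇r). Evaluate φ at each world:
  s0 (successors {s0, s4, s5}): φ is false.
  s1 (successors {s1, s4}): φ is false.
  s2 (successors {s1, s2, s4, s5}): φ is false.
  s3 (successors {s0, s3, s7}): φ is false.
  s4 (successors {s4, s7}): φ is true.
  s5 (successors {s0, s3, s4, s5, s7}): φ is false.
  s6 (successors {s3, s6, s8}): φ is false.
  s7 (successors {s1, s2, s4, s6, s7}): φ is false.
  s8 (successors {s1, s8}): φ is false.
For instance, at s6:
  At s6: ◇s ∧ ◇r is true, so ¬(◇s ∧ ◇r) is false.
    At s6: ◇s is true, ◇r is true, so ◇s ∧ ◇r is true.
      At s6: ◇s requires s at some successor in {s3, s6, s8}.
        s holds at s3, so ◇s is true at s6.
      At s6: ◇r requires r at some successor in {s3, s6, s8}.
        r holds at s3, so ◇r is true at s6.
Satisfying worlds: {s4}

1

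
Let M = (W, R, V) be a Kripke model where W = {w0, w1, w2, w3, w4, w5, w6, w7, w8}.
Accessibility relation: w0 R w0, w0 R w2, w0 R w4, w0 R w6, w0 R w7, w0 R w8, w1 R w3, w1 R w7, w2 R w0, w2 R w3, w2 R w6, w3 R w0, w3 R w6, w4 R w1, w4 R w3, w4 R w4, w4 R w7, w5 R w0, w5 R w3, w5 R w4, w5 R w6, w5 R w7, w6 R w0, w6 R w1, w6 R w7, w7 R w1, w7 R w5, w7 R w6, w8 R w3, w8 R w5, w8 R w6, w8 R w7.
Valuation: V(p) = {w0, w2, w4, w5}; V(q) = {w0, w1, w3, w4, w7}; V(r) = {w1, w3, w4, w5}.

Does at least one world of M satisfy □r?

Let φ = □r. Evaluate φ at each world:
  w0 (successors {w0, w2, w4, w6, w7, w8}): φ is false.
  w1 (successors {w3, w7}): φ is false.
  w2 (successors {w0, w3, w6}): φ is false.
  w3 (successors {w0, w6}): φ is false.
  w4 (successors {w1, w3, w4, w7}): φ is false.
  w5 (successors {w0, w3, w4, w6, w7}): φ is false.
  w6 (successors {w0, w1, w7}): φ is false.
  w7 (successors {w1, w5, w6}): φ is false.
  w8 (successors {w3, w5, w6, w7}): φ is false.
For instance, at w7:
  At w7: □r requires r at every successor {w1, w5, w6}.
    r fails at w6, so □r is false at w7.

No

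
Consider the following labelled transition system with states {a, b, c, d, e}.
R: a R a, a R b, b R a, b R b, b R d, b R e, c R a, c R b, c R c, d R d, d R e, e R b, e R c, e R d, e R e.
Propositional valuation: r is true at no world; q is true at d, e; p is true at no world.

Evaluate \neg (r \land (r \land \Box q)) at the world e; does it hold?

At e: r \land (r \land \Box q) is false, so \neg (r \land (r \land \Box q)) is true.
  At e: r is false, r \land \Box q is false, so r \land (r \land \Box q) is false.
    At e: r is false, \Box q is false, so r \land \Box q is false.
      At e: \Box q requires q at every successor {b, c, d, e}.
        q fails at b, so \Box q is false at e.

Yes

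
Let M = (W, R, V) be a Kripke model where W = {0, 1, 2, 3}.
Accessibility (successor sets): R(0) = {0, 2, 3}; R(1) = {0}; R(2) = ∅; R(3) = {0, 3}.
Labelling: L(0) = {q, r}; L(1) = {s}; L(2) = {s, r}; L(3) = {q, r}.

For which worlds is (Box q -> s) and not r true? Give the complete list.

Let φ = (Box q -> s) and not r. Evaluate φ at each world:
  0 (successors {0, 2, 3}): φ is false.
  1 (successors {0}): φ is true.
  2 (successors ∅): φ is false.
  3 (successors {0, 3}): φ is false.
For instance, at 1:
  At 1: Box q -> s is true, not r is true, so (Box q -> s) and not r is true.
    At 1: Box q is true, s is true, so Box q -> s is true.
      At 1: Box q requires q at every successor {0}.
        At 0: q is true.
      So Box q is true at 1.
Satisfying worlds: {1}

1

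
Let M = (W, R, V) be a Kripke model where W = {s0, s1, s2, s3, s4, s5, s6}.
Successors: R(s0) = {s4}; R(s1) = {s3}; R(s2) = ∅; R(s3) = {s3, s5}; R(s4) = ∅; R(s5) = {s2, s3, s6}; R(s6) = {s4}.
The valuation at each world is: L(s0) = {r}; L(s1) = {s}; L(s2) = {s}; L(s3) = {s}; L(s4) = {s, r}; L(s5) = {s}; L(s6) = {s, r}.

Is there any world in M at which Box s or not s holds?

Let φ = Box s or not s. Evaluate φ at each world:
  s0 (successors {s4}): φ is true.
  s1 (successors {s3}): φ is true.
  s2 (successors ∅): φ is true.
  s3 (successors {s3, s5}): φ is true.
  s4 (successors ∅): φ is true.
  s5 (successors {s2, s3, s6}): φ is true.
  s6 (successors {s4}): φ is true.
Detail at s0 (witness):
  At s0: Box s is true, not s is true, so Box s or not s is true.
    At s0: Box s requires s at every successor {s4}.
      At s4: s is true.
    So Box s is true at s0.

Yes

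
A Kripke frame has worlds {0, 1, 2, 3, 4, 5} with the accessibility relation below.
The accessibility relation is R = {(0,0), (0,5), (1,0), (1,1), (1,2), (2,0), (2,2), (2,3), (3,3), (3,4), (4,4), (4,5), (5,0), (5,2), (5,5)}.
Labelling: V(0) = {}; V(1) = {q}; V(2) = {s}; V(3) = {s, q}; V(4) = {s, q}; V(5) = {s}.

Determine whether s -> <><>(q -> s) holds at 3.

Recall that <>ψ holds at a world iff ψ holds at some accessible world.
At 3: s is true, <><>(q -> s) is true, so s -> <><>(q -> s) is true.
  At 3: <><>(q -> s) requires <>(q -> s) at some successor in {3, 4}.
    <>(q -> s) holds at 3, so <><>(q -> s) is true at 3.
      At 3: <>(q -> s) requires q -> s at some successor in {3, 4}.
        q -> s holds at 3, so <>(q -> s) is true at 3.

Yes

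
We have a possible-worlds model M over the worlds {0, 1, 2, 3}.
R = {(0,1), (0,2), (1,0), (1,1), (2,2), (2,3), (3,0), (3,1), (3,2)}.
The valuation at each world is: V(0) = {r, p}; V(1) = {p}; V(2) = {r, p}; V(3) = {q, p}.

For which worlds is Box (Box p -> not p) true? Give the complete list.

none

Recall that Box ψ holds at a world iff ψ holds at every accessible world, and Dia ψ holds iff ψ holds at some accessible world.
Let φ = Box (Box p -> not p). Evaluate φ at each world:
  0 (successors {1, 2}): φ is false.
  1 (successors {0, 1}): φ is false.
  2 (successors {2, 3}): φ is false.
  3 (successors {0, 1, 2}): φ is false.
For instance, at 0:
  At 0: Box (Box p -> not p) requires Box p -> not p at every successor {1, 2}.
    Box p -> not p fails at 1, so Box (Box p -> not p) is false at 0.
      At 1: Box p is true, not p is false, so Box p -> not p is false.
Satisfying worlds: none.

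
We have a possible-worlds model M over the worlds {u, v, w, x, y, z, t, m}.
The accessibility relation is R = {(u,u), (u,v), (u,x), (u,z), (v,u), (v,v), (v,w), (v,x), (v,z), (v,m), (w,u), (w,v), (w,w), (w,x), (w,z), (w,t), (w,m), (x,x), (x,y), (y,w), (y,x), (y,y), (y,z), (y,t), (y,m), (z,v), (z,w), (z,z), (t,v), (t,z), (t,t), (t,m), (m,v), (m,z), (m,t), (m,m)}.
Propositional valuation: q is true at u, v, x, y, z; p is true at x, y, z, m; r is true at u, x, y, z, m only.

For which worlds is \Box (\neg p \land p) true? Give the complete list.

none

Let φ = \Box (\neg p \land p). Evaluate φ at each world:
  u (successors {u, v, x, z}): φ is false.
  v (successors {u, v, w, x, z, m}): φ is false.
  w (successors {u, v, w, x, z, t, m}): φ is false.
  x (successors {x, y}): φ is false.
  y (successors {w, x, y, z, t, m}): φ is false.
  z (successors {v, w, z}): φ is false.
  t (successors {v, z, t, m}): φ is false.
  m (successors {v, z, t, m}): φ is false.
For instance, at v:
  At v: \Box (\neg p \land p) requires \neg p \land p at every successor {u, v, w, x, z, m}.
    \neg p \land p fails at u, so \Box (\neg p \land p) is false at v.
Satisfying worlds: none.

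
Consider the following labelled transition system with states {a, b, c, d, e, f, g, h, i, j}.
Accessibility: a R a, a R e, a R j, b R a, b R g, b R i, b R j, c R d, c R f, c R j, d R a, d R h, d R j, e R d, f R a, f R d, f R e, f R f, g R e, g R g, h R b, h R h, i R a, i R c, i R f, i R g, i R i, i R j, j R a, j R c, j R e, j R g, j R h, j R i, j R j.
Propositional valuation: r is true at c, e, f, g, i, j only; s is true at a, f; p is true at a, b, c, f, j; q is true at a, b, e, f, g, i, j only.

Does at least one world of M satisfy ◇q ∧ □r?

Yes

Let φ = ◇q ∧ □r. Evaluate φ at each world:
  a (successors {a, e, j}): φ is false.
  b (successors {a, g, i, j}): φ is false.
  c (successors {d, f, j}): φ is false.
  d (successors {a, h, j}): φ is false.
  e (successors {d}): φ is false.
  f (successors {a, d, e, f}): φ is false.
  g (successors {e, g}): φ is true.
  h (successors {b, h}): φ is false.
  i (successors {a, c, f, g, i, j}): φ is false.
  j (successors {a, c, e, g, h, i, j}): φ is false.
Detail at g (witness):
  At g: ◇q is true, □r is true, so ◇q ∧ □r is true.
    At g: ◇q requires q at some successor in {e, g}.
      q holds at e, so ◇q is true at g.
    At g: □r requires r at every successor {e, g}.
      At e: r is true.
      At g: r is true.
    So □r is true at g.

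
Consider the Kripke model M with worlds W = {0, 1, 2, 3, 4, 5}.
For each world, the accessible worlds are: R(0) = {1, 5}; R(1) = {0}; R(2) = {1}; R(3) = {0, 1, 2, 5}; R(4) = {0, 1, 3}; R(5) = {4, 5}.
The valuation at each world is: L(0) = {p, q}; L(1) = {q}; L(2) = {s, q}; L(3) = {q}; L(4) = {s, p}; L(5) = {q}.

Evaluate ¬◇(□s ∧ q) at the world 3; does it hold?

Yes

Recall that □ψ holds at a world iff ψ holds at every accessible world, and ◇ψ holds iff ψ holds at some accessible world.
At 3: ◇(□s ∧ q) is false, so ¬◇(□s ∧ q) is true.
  At 3: ◇(□s ∧ q) requires □s ∧ q at some successor in {0, 1, 2, 5}.
    At 0: □s ∧ q is false.
    At 1: □s ∧ q is false.
    At 2: □s ∧ q is false.
    At 5: □s ∧ q is false.
  So ◇(□s ∧ q) is false at 3.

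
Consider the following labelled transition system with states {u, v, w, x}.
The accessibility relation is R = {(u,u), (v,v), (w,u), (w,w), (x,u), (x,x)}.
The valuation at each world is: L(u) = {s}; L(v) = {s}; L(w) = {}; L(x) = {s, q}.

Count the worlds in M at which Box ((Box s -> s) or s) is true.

Recall that Box ψ holds at a world iff ψ holds at every accessible world, and Dia ψ holds iff ψ holds at some accessible world.
Let φ = Box ((Box s -> s) or s). Evaluate φ at each world:
  u (successors {u}): φ is true.
  v (successors {v}): φ is true.
  w (successors {u, w}): φ is true.
  x (successors {u, x}): φ is true.
For instance, at x:
  At x: Box ((Box s -> s) or s) requires (Box s -> s) or s at every successor {u, x}.
      At u: Box s -> s is true, s is true, so (Box s -> s) or s is true.
      At x: Box s -> s is true, s is true, so (Box s -> s) or s is true.
  So Box ((Box s -> s) or s) is true at x.
Satisfying worlds: {u, v, w, x}

4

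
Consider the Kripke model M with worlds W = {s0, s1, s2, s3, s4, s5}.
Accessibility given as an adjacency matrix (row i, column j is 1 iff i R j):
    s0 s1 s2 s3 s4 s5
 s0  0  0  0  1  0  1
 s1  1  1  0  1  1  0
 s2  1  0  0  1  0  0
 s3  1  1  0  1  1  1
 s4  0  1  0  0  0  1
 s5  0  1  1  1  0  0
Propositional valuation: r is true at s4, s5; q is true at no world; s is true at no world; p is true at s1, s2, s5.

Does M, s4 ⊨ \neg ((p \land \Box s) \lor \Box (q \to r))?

Recall that \Box ψ holds at a world iff ψ holds at every accessible world, and \Diamond ψ holds iff ψ holds at some accessible world.
At s4: (p \land \Box s) \lor \Box (q \to r) is true, so \neg ((p \land \Box s) \lor \Box (q \to r)) is false.
  At s4: p \land \Box s is false, \Box (q \to r) is true, so (p \land \Box s) \lor \Box (q \to r) is true.
    At s4: p is false, \Box s is false, so p \land \Box s is false.
      At s4: \Box s requires s at every successor {s1, s5}.
        s fails at s1, so \Box s is false at s4.
    At s4: \Box (q \to r) requires q \to r at every successor {s1, s5}.
      At s1: q \to r is true.
      At s5: q \to r is true.
    So \Box (q \to r) is true at s4.

No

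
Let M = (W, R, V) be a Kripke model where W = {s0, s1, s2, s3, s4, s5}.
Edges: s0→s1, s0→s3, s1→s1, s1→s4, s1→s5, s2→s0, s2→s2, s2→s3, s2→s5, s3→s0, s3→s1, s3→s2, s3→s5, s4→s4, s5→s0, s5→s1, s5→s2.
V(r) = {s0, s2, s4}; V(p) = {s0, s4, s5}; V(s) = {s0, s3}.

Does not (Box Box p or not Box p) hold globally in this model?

No

Let φ = not (Box Box p or not Box p). Evaluate φ at each world:
  s0 (successors {s1, s3}): φ is false.
  s1 (successors {s1, s4, s5}): φ is false.
  s2 (successors {s0, s2, s3, s5}): φ is false.
  s3 (successors {s0, s1, s2, s5}): φ is false.
  s4 (successors {s4}): φ is false.
  s5 (successors {s0, s1, s2}): φ is false.
Detail at s0 (counterexample):
  At s0: Box Box p or not Box p is true, so not (Box Box p or not Box p) is false.
    At s0: Box Box p is false, not Box p is true, so Box Box p or not Box p is true.
      At s0: Box Box p requires Box p at every successor {s1, s3}.
        Box p fails at s1, so Box Box p is false at s0.
      At s0: Box p is false, so not Box p is true.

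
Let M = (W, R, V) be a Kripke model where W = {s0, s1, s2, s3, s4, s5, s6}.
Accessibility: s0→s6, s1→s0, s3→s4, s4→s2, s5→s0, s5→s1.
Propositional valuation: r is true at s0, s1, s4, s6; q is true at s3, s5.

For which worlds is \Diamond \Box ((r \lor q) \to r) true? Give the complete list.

s0, s1, s3, s4, s5

Let φ = \Diamond \Box ((r \lor q) \to r). Evaluate φ at each world:
  s0 (successors {s6}): φ is true.
  s1 (successors {s0}): φ is true.
  s2 (successors ∅): φ is false.
  s3 (successors {s4}): φ is true.
  s4 (successors {s2}): φ is true.
  s5 (successors {s0, s1}): φ is true.
  s6 (successors ∅): φ is false.
For instance, at s4:
  At s4: \Diamond \Box ((r \lor q) \to r) requires \Box ((r \lor q) \to r) at some successor in {s2}.
    \Box ((r \lor q) \to r) holds at s2, so \Diamond \Box ((r \lor q) \to r) is true at s4.
      At s2: no accessible worlds, so \Box ((r \lor q) \to r) holds vacuously.
Satisfying worlds: {s0, s1, s3, s4, s5}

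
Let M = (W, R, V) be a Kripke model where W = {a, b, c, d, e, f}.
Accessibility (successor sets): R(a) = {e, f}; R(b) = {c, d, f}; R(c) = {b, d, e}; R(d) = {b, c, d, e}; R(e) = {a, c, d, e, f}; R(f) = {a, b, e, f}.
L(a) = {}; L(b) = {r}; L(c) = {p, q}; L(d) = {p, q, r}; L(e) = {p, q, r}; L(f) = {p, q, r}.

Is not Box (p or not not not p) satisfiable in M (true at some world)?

Let φ = not Box (p or not not not p). Evaluate φ at each world:
  a (successors {e, f}): φ is false.
  b (successors {c, d, f}): φ is false.
  c (successors {b, d, e}): φ is false.
  d (successors {b, c, d, e}): φ is false.
  e (successors {a, c, d, e, f}): φ is false.
  f (successors {a, b, e, f}): φ is false.
For instance, at e:
  At e: Box (p or not not not p) is true, so not Box (p or not not not p) is false.
    At e: Box (p or not not not p) requires p or not not not p at every successor {a, c, d, e, f}.
      At a: p or not not not p is true.
      At c: p or not not not p is true.
      At d: p or not not not p is true.
      At e: p or not not not p is true.
      At f: p or not not not p is true.
    So Box (p or not not not p) is true at e.

No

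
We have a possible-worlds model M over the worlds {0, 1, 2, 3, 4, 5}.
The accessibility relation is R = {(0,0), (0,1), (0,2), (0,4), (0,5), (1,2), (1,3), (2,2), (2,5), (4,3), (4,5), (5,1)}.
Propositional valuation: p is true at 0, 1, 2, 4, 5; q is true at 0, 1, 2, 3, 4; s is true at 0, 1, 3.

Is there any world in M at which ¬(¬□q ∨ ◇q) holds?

Let φ = ¬(¬□q ∨ ◇q). Evaluate φ at each world:
  0 (successors {0, 1, 2, 4, 5}): φ is false.
  1 (successors {2, 3}): φ is false.
  2 (successors {2, 5}): φ is false.
  3 (successors ∅): φ is true.
  4 (successors {3, 5}): φ is false.
  5 (successors {1}): φ is false.
Detail at 3 (witness):
  At 3: ¬□q ∨ ◇q is false, so ¬(¬□q ∨ ◇q) is true.
    At 3: ¬□q is false, ◇q is false, so ¬□q ∨ ◇q is false.
      At 3: □q is true, so ¬□q is false.
      At 3: no accessible worlds, so ◇q is false.

Yes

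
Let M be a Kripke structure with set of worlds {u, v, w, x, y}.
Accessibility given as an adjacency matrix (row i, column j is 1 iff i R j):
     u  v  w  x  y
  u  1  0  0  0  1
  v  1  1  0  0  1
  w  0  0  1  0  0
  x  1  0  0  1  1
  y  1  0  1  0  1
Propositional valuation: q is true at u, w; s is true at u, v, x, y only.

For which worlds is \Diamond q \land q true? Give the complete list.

u, w

Let φ = \Diamond q \land q. Evaluate φ at each world:
  u (successors {u, y}): φ is true.
  v (successors {u, v, y}): φ is false.
  w (successors {w}): φ is true.
  x (successors {u, x, y}): φ is false.
  y (successors {u, w, y}): φ is false.
For instance, at y:
  At y: \Diamond q is true, q is false, so \Diamond q \land q is false.
    At y: \Diamond q requires q at some successor in {u, w, y}.
      q holds at u, so \Diamond q is true at y.
Satisfying worlds: {u, w}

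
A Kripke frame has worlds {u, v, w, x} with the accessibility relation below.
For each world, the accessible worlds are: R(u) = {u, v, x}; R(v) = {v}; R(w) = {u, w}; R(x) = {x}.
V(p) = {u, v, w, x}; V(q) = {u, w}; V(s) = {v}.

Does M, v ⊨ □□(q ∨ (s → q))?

No

Recall that □ψ holds at a world iff ψ holds at every accessible world, and ◇ψ holds iff ψ holds at some accessible world.
At v: □□(q ∨ (s → q)) requires □(q ∨ (s → q)) at every successor {v}.
  □(q ∨ (s → q)) fails at v, so □□(q ∨ (s → q)) is false at v.
    At v: □(q ∨ (s → q)) requires q ∨ (s → q) at every successor {v}.
      q ∨ (s → q) fails at v, so □(q ∨ (s → q)) is false at v.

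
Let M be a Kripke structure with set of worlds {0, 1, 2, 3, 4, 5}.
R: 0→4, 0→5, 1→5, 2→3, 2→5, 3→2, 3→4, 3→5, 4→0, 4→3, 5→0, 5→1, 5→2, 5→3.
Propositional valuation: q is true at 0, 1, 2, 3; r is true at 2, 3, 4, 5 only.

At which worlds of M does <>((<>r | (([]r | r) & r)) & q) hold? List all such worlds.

2, 3, 4, 5

Let φ = <>((<>r | (([]r | r) & r)) & q). Evaluate φ at each world:
  0 (successors {4, 5}): φ is false.
  1 (successors {5}): φ is false.
  2 (successors {3, 5}): φ is true.
  3 (successors {2, 4, 5}): φ is true.
  4 (successors {0, 3}): φ is true.
  5 (successors {0, 1, 2, 3}): φ is true.
For instance, at 2:
  At 2: <>((<>r | (([]r | r) & r)) & q) requires (<>r | (([]r | r) & r)) & q at some successor in {3, 5}.
    (<>r | (([]r | r) & r)) & q holds at 3, so <>((<>r | (([]r | r) & r)) & q) is true at 2.
      At 3: <>r | (([]r | r) & r) is true, q is true, so (<>r | (([]r | r) & r)) & q is true.
Satisfying worlds: {2, 3, 4, 5}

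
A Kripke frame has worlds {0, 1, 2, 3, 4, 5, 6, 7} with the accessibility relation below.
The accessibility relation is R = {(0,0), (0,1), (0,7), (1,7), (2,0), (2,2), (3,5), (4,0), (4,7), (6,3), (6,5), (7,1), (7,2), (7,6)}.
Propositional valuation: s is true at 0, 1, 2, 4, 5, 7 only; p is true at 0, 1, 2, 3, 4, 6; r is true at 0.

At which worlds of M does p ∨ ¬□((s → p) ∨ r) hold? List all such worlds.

Recall that □ψ holds at a world iff ψ holds at every accessible world, and ◇ψ holds iff ψ holds at some accessible world.
Let φ = p ∨ ¬□((s → p) ∨ r). Evaluate φ at each world:
  0 (successors {0, 1, 7}): φ is true.
  1 (successors {7}): φ is true.
  2 (successors {0, 2}): φ is true.
  3 (successors {5}): φ is true.
  4 (successors {0, 7}): φ is true.
  5 (successors ∅): φ is false.
  6 (successors {3, 5}): φ is true.
  7 (successors {1, 2, 6}): φ is false.
For instance, at 4:
  At 4: p is true, ¬□((s → p) ∨ r) is true, so p ∨ ¬□((s → p) ∨ r) is true.
    At 4: □((s → p) ∨ r) is false, so ¬□((s → p) ∨ r) is true.
      At 4: □((s → p) ∨ r) requires (s → p) ∨ r at every successor {0, 7}.
        (s → p) ∨ r fails at 7, so □((s → p) ∨ r) is false at 4.
Satisfying worlds: {0, 1, 2, 3, 4, 6}

0, 1, 2, 3, 4, 6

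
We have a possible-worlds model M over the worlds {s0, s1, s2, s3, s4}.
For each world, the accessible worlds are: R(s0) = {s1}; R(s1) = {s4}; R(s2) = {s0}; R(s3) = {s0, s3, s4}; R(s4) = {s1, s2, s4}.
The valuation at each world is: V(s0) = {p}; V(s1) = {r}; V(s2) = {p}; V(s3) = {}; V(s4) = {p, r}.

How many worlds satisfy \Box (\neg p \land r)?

Let φ = \Box (\neg p \land r). Evaluate φ at each world:
  s0 (successors {s1}): φ is true.
  s1 (successors {s4}): φ is false.
  s2 (successors {s0}): φ is false.
  s3 (successors {s0, s3, s4}): φ is false.
  s4 (successors {s1, s2, s4}): φ is false.
For instance, at s2:
  At s2: \Box (\neg p \land r) requires \neg p \land r at every successor {s0}.
    \neg p \land r fails at s0, so \Box (\neg p \land r) is false at s2.
Satisfying worlds: {s0}

1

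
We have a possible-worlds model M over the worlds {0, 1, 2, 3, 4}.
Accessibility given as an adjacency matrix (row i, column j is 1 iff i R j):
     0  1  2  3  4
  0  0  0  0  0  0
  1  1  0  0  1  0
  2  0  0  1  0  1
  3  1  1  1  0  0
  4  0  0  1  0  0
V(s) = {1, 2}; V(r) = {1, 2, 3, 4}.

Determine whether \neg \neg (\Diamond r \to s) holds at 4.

No

At 4: \neg (\Diamond r \to s) is true, so \neg \neg (\Diamond r \to s) is false.
  At 4: \Diamond r \to s is false, so \neg (\Diamond r \to s) is true.
    At 4: \Diamond r is true, s is false, so \Diamond r \to s is false.
      At 4: \Diamond r requires r at some successor in {2}.
        r holds at 2, so \Diamond r is true at 4.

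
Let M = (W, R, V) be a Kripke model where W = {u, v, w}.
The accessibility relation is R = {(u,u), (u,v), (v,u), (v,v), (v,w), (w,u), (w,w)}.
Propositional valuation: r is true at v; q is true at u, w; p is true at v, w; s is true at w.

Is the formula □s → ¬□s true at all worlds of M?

Yes

Recall that □ψ holds at a world iff ψ holds at every accessible world, and ◇ψ holds iff ψ holds at some accessible world.
Let φ = □s → ¬□s. Evaluate φ at each world:
  u (successors {u, v}): φ is true.
  v (successors {u, v, w}): φ is true.
  w (successors {u, w}): φ is true.
For instance, at v:
  At v: □s is false, ¬□s is true, so □s → ¬□s is true.
    At v: □s requires s at every successor {u, v, w}.
      s fails at u, so □s is false at v.
    At v: □s is false, so ¬□s is true.
      At v: □s requires s at every successor {u, v, w}.
        s fails at u, so □s is false at v.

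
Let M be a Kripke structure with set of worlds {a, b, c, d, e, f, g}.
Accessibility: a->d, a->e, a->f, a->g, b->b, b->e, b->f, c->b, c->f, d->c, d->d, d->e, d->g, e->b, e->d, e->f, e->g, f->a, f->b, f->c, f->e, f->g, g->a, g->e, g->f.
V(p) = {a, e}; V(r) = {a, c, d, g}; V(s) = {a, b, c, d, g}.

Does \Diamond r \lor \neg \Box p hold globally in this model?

Yes

Recall that \Box ψ holds at a world iff ψ holds at every accessible world, and \Diamond ψ holds iff ψ holds at some accessible world.
Let φ = \Diamond r \lor \neg \Box p. Evaluate φ at each world:
  a (successors {d, e, f, g}): φ is true.
  b (successors {b, e, f}): φ is true.
  c (successors {b, f}): φ is true.
  d (successors {c, d, e, g}): φ is true.
  e (successors {b, d, f, g}): φ is true.
  f (successors {a, b, c, e, g}): φ is true.
  g (successors {a, e, f}): φ is true.
For instance, at e:
  At e: \Diamond r is true, \neg \Box p is true, so \Diamond r \lor \neg \Box p is true.
    At e: \Diamond r requires r at some successor in {b, d, f, g}.
      r holds at d, so \Diamond r is true at e.
    At e: \Box p is false, so \neg \Box p is true.
      At e: \Box p requires p at every successor {b, d, f, g}.
        p fails at b, so \Box p is false at e.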